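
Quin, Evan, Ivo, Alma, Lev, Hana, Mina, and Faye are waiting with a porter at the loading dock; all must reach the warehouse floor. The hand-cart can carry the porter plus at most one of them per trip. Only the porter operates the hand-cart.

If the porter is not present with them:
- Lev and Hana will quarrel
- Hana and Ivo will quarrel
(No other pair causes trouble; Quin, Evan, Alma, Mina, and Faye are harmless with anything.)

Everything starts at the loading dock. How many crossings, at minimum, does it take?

17

Counting alone: the porter can take at most 1 across per trip to the warehouse floor, so moving all 8 needs at least 8 loaded trips out, with a return between consecutive ones — at least 15 crossings.
The safety rule pushes this higher. Following every safe sequence of crossings, the most of the 8 that can be at the warehouse floor as the hand-cart arrives there on crossing 15 is 7 — never all 8.
So no plan with fewer than 17 crossings exists, and this one achieves 17:
1. Porter goes to the warehouse floor with Hana.  [the loading dock: Alma, Evan, Faye, Ivo, Lev, Mina, Quin | the warehouse floor: Hana]
2. Porter goes back to the loading dock alone.  [the loading dock: Alma, Evan, Faye, Ivo, Lev, Mina, Quin | the warehouse floor: Hana]
3. Porter goes to the warehouse floor with Quin.  [the loading dock: Alma, Evan, Faye, Ivo, Lev, Mina | the warehouse floor: Hana, Quin]
4. Porter goes back to the loading dock alone.  [the loading dock: Alma, Evan, Faye, Ivo, Lev, Mina | the warehouse floor: Hana, Quin]
5. Porter goes to the warehouse floor with Evan.  [the loading dock: Alma, Faye, Ivo, Lev, Mina | the warehouse floor: Evan, Hana, Quin]
6. Porter goes back to the loading dock alone.  [the loading dock: Alma, Faye, Ivo, Lev, Mina | the warehouse floor: Evan, Hana, Quin]
7. Porter goes to the warehouse floor with Ivo.  [the loading dock: Alma, Faye, Lev, Mina | the warehouse floor: Evan, Hana, Ivo, Quin]
8. Porter goes back to the loading dock with Hana.  [the loading dock: Alma, Faye, Hana, Lev, Mina | the warehouse floor: Evan, Ivo, Quin]
9. Porter goes to the warehouse floor with Lev.  [the loading dock: Alma, Faye, Hana, Mina | the warehouse floor: Evan, Ivo, Lev, Quin]
10. Porter goes back to the loading dock alone.  [the loading dock: Alma, Faye, Hana, Mina | the warehouse floor: Evan, Ivo, Lev, Quin]
11. Porter goes to the warehouse floor with Alma.  [the loading dock: Faye, Hana, Mina | the warehouse floor: Alma, Evan, Ivo, Lev, Quin]
12. Porter goes back to the loading dock alone.  [the loading dock: Faye, Hana, Mina | the warehouse floor: Alma, Evan, Ivo, Lev, Quin]
13. Porter goes to the warehouse floor with Mina.  [the loading dock: Faye, Hana | the warehouse floor: Alma, Evan, Ivo, Lev, Mina, Quin]
14. Porter goes back to the loading dock alone.  [the loading dock: Faye, Hana | the warehouse floor: Alma, Evan, Ivo, Lev, Mina, Quin]
15. Porter goes to the warehouse floor with Faye.  [the loading dock: Hana | the warehouse floor: Alma, Evan, Faye, Ivo, Lev, Mina, Quin]
16. Porter goes back to the loading dock alone.  [the loading dock: Hana | the warehouse floor: Alma, Evan, Faye, Ivo, Lev, Mina, Quin]
17. Porter goes to the warehouse floor with Hana.  [the loading dock: — | the warehouse floor: Alma, Evan, Faye, Hana, Ivo, Lev, Mina, Quin]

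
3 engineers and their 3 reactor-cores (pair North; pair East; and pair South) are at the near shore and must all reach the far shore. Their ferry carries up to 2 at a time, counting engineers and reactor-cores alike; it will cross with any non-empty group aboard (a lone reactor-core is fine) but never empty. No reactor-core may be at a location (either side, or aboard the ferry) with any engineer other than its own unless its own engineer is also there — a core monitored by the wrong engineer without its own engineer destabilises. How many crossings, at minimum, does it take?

Counting alone: each trip to the far shore takes at most 2 across and each return brings at least 1 back, so after t trips out (and t−1 returns) at most 2t − (t−1) of the 6 are across; that first reaches 6 at t = 5, so at least 9 crossings are needed.
The safety rule pushes this higher. Following every safe sequence of crossings, the most of the 6 that can be at the far shore as the ferry arrives there on crossing 9 is 5 — never all 6.
So no plan with fewer than 11 crossings exists, and this one achieves 11:
1. engineer North and reactor-core North cross → the far shore.
2. engineer North crosses ← the near shore.
3. reactor-core East and reactor-core South cross → the far shore.
4. reactor-core North crosses ← the near shore.
5. engineer East and engineer South cross → the far shore.
6. engineer East and reactor-core East cross ← the near shore.
7. engineer East and engineer North cross → the far shore.
8. reactor-core South crosses ← the near shore.
9. reactor-core East and reactor-core North cross → the far shore.
10. engineer South crosses ← the near shore.
11. engineer South and reactor-core South cross → the far shore.

11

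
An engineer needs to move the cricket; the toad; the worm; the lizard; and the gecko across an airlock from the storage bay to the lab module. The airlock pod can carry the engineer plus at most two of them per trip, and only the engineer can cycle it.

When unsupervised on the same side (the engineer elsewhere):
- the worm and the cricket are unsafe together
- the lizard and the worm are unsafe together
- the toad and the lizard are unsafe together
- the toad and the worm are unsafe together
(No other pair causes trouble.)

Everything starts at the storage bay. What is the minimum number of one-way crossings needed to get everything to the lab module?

7

Counting alone: the engineer can take at most 2 across per trip to the lab module, so moving all 5 needs at least 3 loaded trips out, with a return between consecutive ones — at least 5 crossings.
The safety rule pushes this higher. Following every safe sequence of crossings, the most of the 5 that can be at the lab module as the airlock pod arrives there on crossing 5 is 4 — never all 5.
So no plan with fewer than 7 crossings exists, and this one achieves 7:
1. Engineer goes to the lab module with the toad and the worm.  [the storage bay: the cricket, the gecko, the lizard | the lab module: the toad, the worm]
2. Engineer goes back to the storage bay with the toad.  [the storage bay: the cricket, the gecko, the lizard, the toad | the lab module: the worm]
3. Engineer goes to the lab module with the cricket and the toad.  [the storage bay: the gecko, the lizard | the lab module: the cricket, the toad, the worm]
4. Engineer goes back to the storage bay with the worm.  [the storage bay: the gecko, the lizard, the worm | the lab module: the cricket, the toad]
5. Engineer goes to the lab module with the gecko and the worm.  [the storage bay: the lizard | the lab module: the cricket, the gecko, the toad, the worm]
6. Engineer goes back to the storage bay with the worm.  [the storage bay: the lizard, the worm | the lab module: the cricket, the gecko, the toad]
7. Engineer goes to the lab module with the lizard and the worm.  [the storage bay: — | the lab module: the cricket, the gecko, the lizard, the toad, the worm]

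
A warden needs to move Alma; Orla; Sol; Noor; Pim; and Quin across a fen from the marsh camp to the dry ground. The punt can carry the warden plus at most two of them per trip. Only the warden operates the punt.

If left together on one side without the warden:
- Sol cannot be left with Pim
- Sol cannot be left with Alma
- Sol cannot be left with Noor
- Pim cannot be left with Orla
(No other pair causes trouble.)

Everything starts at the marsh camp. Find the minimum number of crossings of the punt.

Counting alone: the warden can take at most 2 across per trip to the dry ground, so moving all 6 needs at least 3 loaded trips out, with a return between consecutive ones — at least 5 crossings.
The safety rule pushes this higher. Following every safe sequence of crossings, the most of the 6 that can be at the dry ground as the punt arrives there on crossing 5 is 5 — never all 6.
So no plan with fewer than 7 crossings exists, and this one achieves 7:
1. Warden goes to the dry ground with Orla and Sol.
2. Warden goes back to the marsh camp alone.
3. Warden goes to the dry ground with Quin.
4. Warden goes back to the marsh camp alone.
5. Warden goes to the dry ground with Alma and Noor.
6. Warden goes back to the marsh camp with Sol.
7. Warden goes to the dry ground with Pim and Sol.

7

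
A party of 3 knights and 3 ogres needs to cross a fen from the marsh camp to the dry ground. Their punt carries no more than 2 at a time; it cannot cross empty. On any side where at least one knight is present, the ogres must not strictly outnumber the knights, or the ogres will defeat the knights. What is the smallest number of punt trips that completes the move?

11

Counting alone: each trip to the dry ground takes at most 2 across and each return brings at least 1 back, so after t trips out (and t−1 returns) at most 2t − (t−1) of the 6 are across; that first reaches 6 at t = 5, so at least 9 crossings are needed.
The safety rule pushes this higher. Following every safe sequence of crossings, the most of the 6 that can be at the dry ground as the punt arrives there on crossing 9 is 5 — never all 6.
So no plan with fewer than 11 crossings exists, and this one achieves 11:
1. 2 ogres → the dry ground.  (the marsh camp: 3K 1O; the dry ground: 0K 2O)
2. 1 ogre ← the marsh camp.  (the marsh camp: 3K 2O; the dry ground: 0K 1O)
3. 2 ogres → the dry ground.  (the marsh camp: 3K 0O; the dry ground: 0K 3O)
4. 1 ogre ← the marsh camp.  (the marsh camp: 3K 1O; the dry ground: 0K 2O)
5. 2 knights → the dry ground.  (the marsh camp: 1K 1O; the dry ground: 2K 2O)
6. 1 knight and 1 ogre ← the marsh camp.  (the marsh camp: 2K 2O; the dry ground: 1K 1O)
7. 2 knights → the dry ground.  (the marsh camp: 0K 2O; the dry ground: 3K 1O)
8. 1 ogre ← the marsh camp.  (the marsh camp: 0K 3O; the dry ground: 3K 0O)
9. 2 ogres → the dry ground.  (the marsh camp: 0K 1O; the dry ground: 3K 2O)
10. 1 ogre ← the marsh camp.  (the marsh camp: 0K 2O; the dry ground: 3K 1O)
11. 2 ogres → the dry ground.  (the marsh camp: 0K 0O; the dry ground: 3K 3O)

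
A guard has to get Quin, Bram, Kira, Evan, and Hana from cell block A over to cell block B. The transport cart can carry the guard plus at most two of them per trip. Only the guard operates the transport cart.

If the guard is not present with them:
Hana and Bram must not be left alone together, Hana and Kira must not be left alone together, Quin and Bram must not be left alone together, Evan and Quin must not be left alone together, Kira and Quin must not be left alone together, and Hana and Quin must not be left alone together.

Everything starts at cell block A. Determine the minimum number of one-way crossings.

Counting alone: the guard can take at most 2 across per trip to cell block B, so moving all 5 needs at least 3 loaded trips out, with a return between consecutive ones — at least 5 crossings.
The safety rule pushes this higher. Following every safe sequence of crossings, the most of the 5 that can be at cell block B as the transport cart arrives there on crossing 5 is 4 — never all 5.
So no plan with fewer than 7 crossings exists, and this one achieves 7:
1. Guard goes to cell block B with Hana and Quin.
2. Guard goes back to cell block A with Quin.
3. Guard goes to cell block B with Evan and Quin.
4. Guard goes back to cell block A with Quin.
5. Guard goes to cell block B with Bram and Kira.
6. Guard goes back to cell block A with Hana.
7. Guard goes to cell block B with Hana and Quin.

7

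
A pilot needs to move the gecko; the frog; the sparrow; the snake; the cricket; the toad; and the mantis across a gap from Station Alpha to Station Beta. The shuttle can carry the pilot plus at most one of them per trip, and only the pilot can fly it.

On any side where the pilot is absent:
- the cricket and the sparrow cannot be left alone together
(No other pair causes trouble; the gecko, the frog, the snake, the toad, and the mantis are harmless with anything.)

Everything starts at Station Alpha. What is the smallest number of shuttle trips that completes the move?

Counting alone: the pilot can take at most 1 across per trip to Station Beta, so moving all 7 needs at least 7 loaded trips out, with a return between consecutive ones — at least 13 crossings.
The plan below uses exactly 13 crossings, so it is optimal:
1. Pilot goes to Station Beta with the sparrow.
2. Pilot goes back to Station Alpha alone.
3. Pilot goes to Station Beta with the gecko.
4. Pilot goes back to Station Alpha alone.
5. Pilot goes to Station Beta with the frog.
6. Pilot goes back to Station Alpha alone.
7. Pilot goes to Station Beta with the snake.
8. Pilot goes back to Station Alpha alone.
9. Pilot goes to Station Beta with the toad.
10. Pilot goes back to Station Alpha alone.
11. Pilot goes to Station Beta with the mantis.
12. Pilot goes back to Station Alpha alone.
13. Pilot goes to Station Beta with the cricket.

13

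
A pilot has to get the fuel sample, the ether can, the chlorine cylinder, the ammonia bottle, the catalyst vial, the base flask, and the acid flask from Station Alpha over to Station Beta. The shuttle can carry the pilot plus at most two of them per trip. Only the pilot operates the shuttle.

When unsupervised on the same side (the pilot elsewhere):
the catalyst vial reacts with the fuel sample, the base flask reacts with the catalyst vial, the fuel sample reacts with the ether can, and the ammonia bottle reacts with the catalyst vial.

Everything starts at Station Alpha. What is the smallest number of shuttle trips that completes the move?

Counting alone: the pilot can take at most 2 across per trip to Station Beta, so moving all 7 needs at least 4 loaded trips out, with a return between consecutive ones — at least 7 crossings.
The plan below uses exactly 7 crossings, so it is optimal:
1. Pilot goes to Station Beta with the catalyst vial and the fuel sample.
2. Pilot goes back to Station Alpha with the catalyst vial.
3. Pilot goes to Station Beta with the ammonia bottle and the base flask.
4. Pilot goes back to Station Alpha alone.
5. Pilot goes to Station Beta with the acid flask and the chlorine cylinder.
6. Pilot goes back to Station Alpha alone.
7. Pilot goes to Station Beta with the catalyst vial and the ether can.

7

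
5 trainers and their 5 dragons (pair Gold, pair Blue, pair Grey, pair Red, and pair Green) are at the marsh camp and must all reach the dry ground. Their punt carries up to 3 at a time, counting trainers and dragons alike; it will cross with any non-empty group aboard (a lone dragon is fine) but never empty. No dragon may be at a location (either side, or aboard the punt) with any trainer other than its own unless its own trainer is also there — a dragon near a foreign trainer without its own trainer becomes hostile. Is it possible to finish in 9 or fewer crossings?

No

Counting alone: each trip to the dry ground takes at most 3 across and each return brings at least 1 back, so after t trips out (and t−1 returns) at most 3t − (t−1) of the 10 are across; that first reaches 10 at t = 5, so at least 9 crossings are needed.
The safety rule pushes this higher. Following every safe sequence of crossings, the most of the 10 that can be at the dry ground as the punt arrives there on crossing 9 is 9 — never all 10.
So the move cannot be finished within 9 crossings. (The shortest complete plan takes 11:)
1. dragon Gold and trainer Gold cross → the dry ground.
2. trainer Gold crosses ← the marsh camp.
3. dragon Blue, dragon Grey, and dragon Red cross → the dry ground.
4. dragon Gold crosses ← the marsh camp.
5. trainer Blue, trainer Grey, and trainer Red cross → the dry ground.
6. dragon Blue and trainer Blue cross ← the marsh camp.
7. trainer Blue, trainer Gold, and trainer Green cross → the dry ground.
8. dragon Grey crosses ← the marsh camp.
9. dragon Blue and dragon Gold cross → the dry ground.
10. dragon Gold crosses ← the marsh camp.
11. dragon Gold, dragon Green, and dragon Grey cross → the dry ground.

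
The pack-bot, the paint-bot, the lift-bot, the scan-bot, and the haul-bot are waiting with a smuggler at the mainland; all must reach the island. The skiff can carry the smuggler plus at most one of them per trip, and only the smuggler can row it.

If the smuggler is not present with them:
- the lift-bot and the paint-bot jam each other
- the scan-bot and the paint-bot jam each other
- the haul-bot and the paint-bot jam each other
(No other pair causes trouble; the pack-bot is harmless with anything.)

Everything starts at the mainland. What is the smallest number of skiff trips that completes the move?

impossible

Following every safe sequence of crossings from the start, the most of the 5 that can be at the island as the skiff arrives there on crossings 1, 3, 5 is 1, 2, 3 respectively; the best ever achieved is 3 of 5.
From crossing 7 on, no configuration arises that was not already reachable earlier: only 18 distinct safe configurations (who is on which side, and where the skiff is) can ever be reached, none of them has everyone across, and every continuation just revisits them. So no valid plan exists.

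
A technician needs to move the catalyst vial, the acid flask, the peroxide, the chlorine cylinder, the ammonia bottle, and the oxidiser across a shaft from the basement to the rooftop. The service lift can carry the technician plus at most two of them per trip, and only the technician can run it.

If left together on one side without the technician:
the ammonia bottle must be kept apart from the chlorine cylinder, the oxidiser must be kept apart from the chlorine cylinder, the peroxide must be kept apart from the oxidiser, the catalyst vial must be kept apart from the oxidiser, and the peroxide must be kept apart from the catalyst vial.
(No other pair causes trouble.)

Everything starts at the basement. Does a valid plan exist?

Whatever the first load, the items left behind include a forbidden pair without the technician. No opening move is safe, so no plan exists.

No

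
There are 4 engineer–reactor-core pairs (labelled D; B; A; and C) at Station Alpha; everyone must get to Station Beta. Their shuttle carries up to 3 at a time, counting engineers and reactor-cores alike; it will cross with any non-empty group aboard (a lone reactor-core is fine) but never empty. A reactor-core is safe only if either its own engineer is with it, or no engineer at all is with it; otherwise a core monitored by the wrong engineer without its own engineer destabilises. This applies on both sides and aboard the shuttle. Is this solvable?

1. engineer D and reactor-core D cross → Station Beta.
2. engineer D crosses ← Station Alpha.
3. engineer B, engineer D, and reactor-core B cross → Station Beta.
4. engineer D and reactor-core D cross ← Station Alpha.
5. engineer A, engineer C, and engineer D cross → Station Beta.
6. reactor-core B crosses ← Station Alpha.
7. reactor-core B and reactor-core D cross → Station Beta.
8. reactor-core D crosses ← Station Alpha.
9. reactor-core A, reactor-core C, and reactor-core D cross → Station Beta.

Yes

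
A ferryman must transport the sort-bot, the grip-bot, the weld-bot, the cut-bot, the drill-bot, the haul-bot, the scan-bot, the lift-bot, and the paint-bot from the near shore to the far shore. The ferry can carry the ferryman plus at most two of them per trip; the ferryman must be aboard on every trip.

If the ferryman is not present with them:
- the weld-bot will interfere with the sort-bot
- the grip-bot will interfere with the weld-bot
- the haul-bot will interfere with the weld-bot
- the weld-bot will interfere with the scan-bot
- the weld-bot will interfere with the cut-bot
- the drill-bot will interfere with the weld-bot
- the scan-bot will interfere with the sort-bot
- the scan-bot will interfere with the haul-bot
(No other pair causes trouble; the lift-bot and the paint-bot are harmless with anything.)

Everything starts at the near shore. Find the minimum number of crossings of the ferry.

Counting alone: the ferryman can take at most 2 across per trip to the far shore, so moving all 9 needs at least 5 loaded trips out, with a return between consecutive ones — at least 9 crossings.
The safety rule pushes this higher. Following every safe sequence of crossings, the most of the 9 that can be at the far shore as the ferry arrives there on crossings 9, 11, 13 is 6, 7, 8 respectively — never all 9.
So no plan with fewer than 15 crossings exists, and this one achieves 15:
1. Ferryman goes to the far shore with the scan-bot and the weld-bot.
2. Ferryman goes back to the near shore with the weld-bot.
3. Ferryman goes to the far shore with the grip-bot and the weld-bot.
4. Ferryman goes back to the near shore with the weld-bot.
5. Ferryman goes to the far shore with the cut-bot and the weld-bot.
6. Ferryman goes back to the near shore with the weld-bot.
7. Ferryman goes to the far shore with the drill-bot and the weld-bot.
8. Ferryman goes back to the near shore with the weld-bot.
9. Ferryman goes to the far shore with the haul-bot and the sort-bot.
10. Ferryman goes back to the near shore with the scan-bot.
11. Ferryman goes to the far shore with the lift-bot and the weld-bot.
12. Ferryman goes back to the near shore with the weld-bot.
13. Ferryman goes to the far shore with the paint-bot and the weld-bot.
14. Ferryman goes back to the near shore with the weld-bot.
15. Ferryman goes to the far shore with the scan-bot and the weld-bot.

15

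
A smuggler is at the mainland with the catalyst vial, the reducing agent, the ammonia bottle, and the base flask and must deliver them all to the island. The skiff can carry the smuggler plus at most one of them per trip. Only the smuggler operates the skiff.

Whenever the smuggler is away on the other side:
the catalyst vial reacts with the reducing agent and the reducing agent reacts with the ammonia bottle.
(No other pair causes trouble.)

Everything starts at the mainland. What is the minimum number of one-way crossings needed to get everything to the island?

9

Counting alone: the smuggler can take at most 1 across per trip to the island, so moving all 4 needs at least 4 loaded trips out, with a return between consecutive ones — at least 7 crossings.
The safety rule pushes this higher. Following every safe sequence of crossings, the most of the 4 that can be at the island as the skiff arrives there on crossing 7 is 3 — never all 4.
So no plan with fewer than 9 crossings exists, and this one achieves 9:
1. Smuggler goes to the island with the reducing agent.
2. Smuggler goes back to the mainland alone.
3. Smuggler goes to the island with the catalyst vial.
4. Smuggler goes back to the mainland with the reducing agent.
5. Smuggler goes to the island with the ammonia bottle.
6. Smuggler goes back to the mainland alone.
7. Smuggler goes to the island with the base flask.
8. Smuggler goes back to the mainland alone.
9. Smuggler goes to the island with the reducing agent.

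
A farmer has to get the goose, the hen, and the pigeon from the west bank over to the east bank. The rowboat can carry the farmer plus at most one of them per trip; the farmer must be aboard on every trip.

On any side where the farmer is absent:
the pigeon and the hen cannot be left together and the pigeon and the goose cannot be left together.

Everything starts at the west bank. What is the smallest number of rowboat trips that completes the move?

Counting alone: the farmer can take at most 1 across per trip to the east bank, so moving all 3 needs at least 3 loaded trips out, with a return between consecutive ones — at least 5 crossings.
The safety rule pushes this higher. Following every safe sequence of crossings, the most of the 3 that can be at the east bank as the rowboat arrives there on crossing 5 is 2 — never all 3.
So no plan with fewer than 7 crossings exists, and this one achieves 7:
1. Farmer goes to the east bank with the pigeon.  [the west bank: the goose, the hen | the east bank: the pigeon]
2. Farmer goes back to the west bank alone.  [the west bank: the goose, the hen | the east bank: the pigeon]
3. Farmer goes to the east bank with the goose.  [the west bank: the hen | the east bank: the goose, the pigeon]
4. Farmer goes back to the west bank with the pigeon.  [the west bank: the hen, the pigeon | the east bank: the goose]
5. Farmer goes to the east bank with the hen.  [the west bank: the pigeon | the east bank: the goose, the hen]
6. Farmer goes back to the west bank alone.  [the west bank: the pigeon | the east bank: the goose, the hen]
7. Farmer goes to the east bank with the pigeon.  [the west bank: — | the east bank: the goose, the hen, the pigeon]

7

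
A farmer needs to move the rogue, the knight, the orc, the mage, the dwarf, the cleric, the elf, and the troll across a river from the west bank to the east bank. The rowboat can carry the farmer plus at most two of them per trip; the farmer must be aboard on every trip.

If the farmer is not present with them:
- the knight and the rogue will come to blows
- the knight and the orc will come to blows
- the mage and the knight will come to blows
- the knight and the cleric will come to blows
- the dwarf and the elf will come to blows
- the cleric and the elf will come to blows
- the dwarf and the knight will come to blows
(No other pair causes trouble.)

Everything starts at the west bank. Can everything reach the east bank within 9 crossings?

Counting alone: the farmer can take at most 2 across per trip to the east bank, so moving all 8 needs at least 4 loaded trips out, with a return between consecutive ones — at least 7 crossings.
The safety rule pushes this higher. Following every safe sequence of crossings, the most of the 8 that can be at the east bank as the rowboat arrives there on crossings 7, 9 is 6, 7 respectively — never all 8.
So the move cannot be finished within 9 crossings. (The shortest complete plan takes 11:)
1. Farmer goes to the east bank with the elf and the knight.
2. Farmer goes back to the west bank alone.
3. Farmer goes to the east bank with the troll.
4. Farmer goes back to the west bank alone.
5. Farmer goes to the east bank with the orc and the rogue.
6. Farmer goes back to the west bank with the knight.
7. Farmer goes to the east bank with the knight and the mage.
8. Farmer goes back to the west bank with the knight.
9. Farmer goes to the east bank with the cleric and the dwarf.
10. Farmer goes back to the west bank with the elf.
11. Farmer goes to the east bank with the elf and the knight.

No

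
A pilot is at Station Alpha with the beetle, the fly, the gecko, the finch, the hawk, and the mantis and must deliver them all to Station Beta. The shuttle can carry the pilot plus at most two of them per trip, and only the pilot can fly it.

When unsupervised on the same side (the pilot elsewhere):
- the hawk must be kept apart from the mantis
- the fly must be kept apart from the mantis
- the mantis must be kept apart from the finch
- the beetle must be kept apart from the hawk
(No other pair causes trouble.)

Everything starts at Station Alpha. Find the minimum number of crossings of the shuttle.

Counting alone: the pilot can take at most 2 across per trip to Station Beta, so moving all 6 needs at least 3 loaded trips out, with a return between consecutive ones — at least 5 crossings.
The safety rule pushes this higher. Following every safe sequence of crossings, the most of the 6 that can be at Station Beta as the shuttle arrives there on crossing 5 is 5 — never all 6.
So no plan with fewer than 7 crossings exists, and this one achieves 7:
1. Pilot goes to Station Beta with the beetle and the mantis.  [Station Alpha: the finch, the fly, the gecko, the hawk | Station Beta: the beetle, the mantis]
2. Pilot goes back to Station Alpha alone.  [Station Alpha: the finch, the fly, the gecko, the hawk | Station Beta: the beetle, the mantis]
3. Pilot goes to Station Beta with the gecko.  [Station Alpha: the finch, the fly, the hawk | Station Beta: the beetle, the gecko, the mantis]
4. Pilot goes back to Station Alpha alone.  [Station Alpha: the finch, the fly, the hawk | Station Beta: the beetle, the gecko, the mantis]
5. Pilot goes to Station Beta with the finch and the fly.  [Station Alpha: the hawk | Station Beta: the beetle, the finch, the fly, the gecko, the mantis]
6. Pilot goes back to Station Alpha with the mantis.  [Station Alpha: the hawk, the mantis | Station Beta: the beetle, the finch, the fly, the gecko]
7. Pilot goes to Station Beta with the hawk and the mantis.  [Station Alpha: — | Station Beta: the beetle, the finch, the fly, the gecko, the hawk, the mantis]

7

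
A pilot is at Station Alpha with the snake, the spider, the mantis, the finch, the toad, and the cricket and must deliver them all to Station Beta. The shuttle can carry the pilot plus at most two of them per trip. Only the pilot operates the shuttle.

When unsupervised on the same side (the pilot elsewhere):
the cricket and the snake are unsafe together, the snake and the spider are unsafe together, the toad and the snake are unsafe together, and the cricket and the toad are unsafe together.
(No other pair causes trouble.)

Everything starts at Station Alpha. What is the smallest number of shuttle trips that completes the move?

Counting alone: the pilot can take at most 2 across per trip to Station Beta, so moving all 6 needs at least 3 loaded trips out, with a return between consecutive ones — at least 5 crossings.
The safety rule pushes this higher. Following every safe sequence of crossings, the most of the 6 that can be at Station Beta as the shuttle arrives there on crossings 5, 7 is 4, 5 respectively — never all 6.
So no plan with fewer than 9 crossings exists, and this one achieves 9:
1. Pilot goes to Station Beta with the snake and the toad.  [Station Alpha: the cricket, the finch, the mantis, the spider | Station Beta: the snake, the toad]
2. Pilot goes back to Station Alpha with the snake.  [Station Alpha: the cricket, the finch, the mantis, the snake, the spider | Station Beta: the toad]
3. Pilot goes to Station Beta with the snake and the spider.  [Station Alpha: the cricket, the finch, the mantis | Station Beta: the snake, the spider, the toad]
4. Pilot goes back to Station Alpha with the snake.  [Station Alpha: the cricket, the finch, the mantis, the snake | Station Beta: the spider, the toad]
5. Pilot goes to Station Beta with the mantis and the snake.  [Station Alpha: the cricket, the finch | Station Beta: the mantis, the snake, the spider, the toad]
6. Pilot goes back to Station Alpha with the snake.  [Station Alpha: the cricket, the finch, the snake | Station Beta: the mantis, the spider, the toad]
7. Pilot goes to Station Beta with the finch and the snake.  [Station Alpha: the cricket | Station Beta: the finch, the mantis, the snake, the spider, the toad]
8. Pilot goes back to Station Alpha with the snake.  [Station Alpha: the cricket, the snake | Station Beta: the finch, the mantis, the spider, the toad]
9. Pilot goes to Station Beta with the cricket and the snake.  [Station Alpha: — | Station Beta: the cricket, the finch, the mantis, the snake, the spider, the toad]

9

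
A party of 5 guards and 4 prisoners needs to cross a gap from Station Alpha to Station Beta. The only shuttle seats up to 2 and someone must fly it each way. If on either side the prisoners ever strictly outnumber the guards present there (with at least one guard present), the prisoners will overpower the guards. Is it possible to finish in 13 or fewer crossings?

Counting alone: each trip to Station Beta takes at most 2 across and each return brings at least 1 back, so after t trips out (and t−1 returns) at most 2t − (t−1) of the 9 are across; that first reaches 9 at t = 8, so at least 15 crossings are needed.
Since 13 < 15, 13 crossings cannot be enough. (The shortest complete plan in fact takes 15:)
1. 2 prisoners → Station Beta.  (Station Alpha: 5G 2P; Station Beta: 0G 2P)
2. 1 prisoner ← Station Alpha.  (Station Alpha: 5G 3P; Station Beta: 0G 1P)
3. 2 prisoners → Station Beta.  (Station Alpha: 5G 1P; Station Beta: 0G 3P)
4. 1 prisoner ← Station Alpha.  (Station Alpha: 5G 2P; Station Beta: 0G 2P)
5. 2 guards → Station Beta.  (Station Alpha: 3G 2P; Station Beta: 2G 2P)
6. 1 prisoner ← Station Alpha.  (Station Alpha: 3G 3P; Station Beta: 2G 1P)
7. 1 guard and 1 prisoner → Station Beta.  (Station Alpha: 2G 2P; Station Beta: 3G 2P)
8. 1 guard ← Station Alpha.  (Station Alpha: 3G 2P; Station Beta: 2G 2P)
9. 1 guard and 1 prisoner → Station Beta.  (Station Alpha: 2G 1P; Station Beta: 3G 3P)
10. 1 prisoner ← Station Alpha.  (Station Alpha: 2G 2P; Station Beta: 3G 2P)
11. 1 guard and 1 prisoner → Station Beta.  (Station Alpha: 1G 1P; Station Beta: 4G 3P)
12. 1 guard ← Station Alpha.  (Station Alpha: 2G 1P; Station Beta: 3G 3P)
13. 1 guard and 1 prisoner → Station Beta.  (Station Alpha: 1G 0P; Station Beta: 4G 4P)
14. 1 prisoner ← Station Alpha.  (Station Alpha: 1G 1P; Station Beta: 4G 3P)
15. 1 guard and 1 prisoner → Station Beta.  (Station Alpha: 0G 0P; Station Beta: 5G 4P)

No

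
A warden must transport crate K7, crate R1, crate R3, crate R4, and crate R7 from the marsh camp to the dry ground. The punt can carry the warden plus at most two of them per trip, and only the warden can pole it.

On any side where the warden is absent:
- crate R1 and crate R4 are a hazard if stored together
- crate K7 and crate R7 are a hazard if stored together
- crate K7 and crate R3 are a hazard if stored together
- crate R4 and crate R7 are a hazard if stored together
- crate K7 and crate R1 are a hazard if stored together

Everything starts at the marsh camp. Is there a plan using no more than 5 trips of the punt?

No

Counting alone: the warden can take at most 2 across per trip to the dry ground, so moving all 5 needs at least 3 loaded trips out, with a return between consecutive ones — at least 5 crossings.
The safety rule pushes this higher. Following every safe sequence of crossings, the most of the 5 that can be at the dry ground as the punt arrives there on crossing 5 is 4 — never all 5.
So the move cannot be finished within 5 crossings. (The shortest complete plan takes 7:)
1. Warden goes to the dry ground with crate K7 and crate R4.  [the marsh camp: crate R1, crate R3, crate R7 | the dry ground: crate K7, crate R4]
2. Warden goes back to the marsh camp alone.  [the marsh camp: crate R1, crate R3, crate R7 | the dry ground: crate K7, crate R4]
3. Warden goes to the dry ground with crate R1.  [the marsh camp: crate R3, crate R7 | the dry ground: crate K7, crate R1, crate R4]
4. Warden goes back to the marsh camp with crate K7 and crate R4.  [the marsh camp: crate K7, crate R3, crate R4, crate R7 | the dry ground: crate R1]
5. Warden goes to the dry ground with crate R3 and crate R7.  [the marsh camp: crate K7, crate R4 | the dry ground: crate R1, crate R3, crate R7]
6. Warden goes back to the marsh camp alone.  [the marsh camp: crate K7, crate R4 | the dry ground: crate R1, crate R3, crate R7]
7. Warden goes to the dry ground with crate K7 and crate R4.  [the marsh camp: — | the dry ground: crate K7, crate R1, crate R3, crate R4, crate R7]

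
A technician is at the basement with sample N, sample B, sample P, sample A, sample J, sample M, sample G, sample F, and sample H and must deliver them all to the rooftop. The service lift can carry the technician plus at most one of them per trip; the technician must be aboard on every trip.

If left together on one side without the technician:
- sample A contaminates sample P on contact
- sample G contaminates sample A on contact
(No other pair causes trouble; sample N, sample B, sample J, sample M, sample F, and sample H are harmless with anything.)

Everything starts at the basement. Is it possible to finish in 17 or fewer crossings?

No

Counting alone: the technician can take at most 1 across per trip to the rooftop, so moving all 9 needs at least 9 loaded trips out, with a return between consecutive ones — at least 17 crossings.
The safety rule pushes this higher. Following every safe sequence of crossings, the most of the 9 that can be at the rooftop as the service lift arrives there on crossing 17 is 8 — never all 9.
So the move cannot be finished within 17 crossings. (The shortest complete plan takes 19:)
1. Technician goes to the rooftop with sample A.  [the basement: sample B, sample F, sample G, sample H, sample J, sample M, sample N, sample P | the rooftop: sample A]
2. Technician goes back to the basement alone.  [the basement: sample B, sample F, sample G, sample H, sample J, sample M, sample N, sample P | the rooftop: sample A]
3. Technician goes to the rooftop with sample N.  [the basement: sample B, sample F, sample G, sample H, sample J, sample M, sample P | the rooftop: sample A, sample N]
4. Technician goes back to the basement alone.  [the basement: sample B, sample F, sample G, sample H, sample J, sample M, sample P | the rooftop: sample A, sample N]
5. Technician goes to the rooftop with sample B.  [the basement: sample F, sample G, sample H, sample J, sample M, sample P | the rooftop: sample A, sample B, sample N]
6. Technician goes back to the basement alone.  [the basement: sample F, sample G, sample H, sample J, sample M, sample P | the rooftop: sample A, sample B, sample N]
7. Technician goes to the rooftop with sample P.  [the basement: sample F, sample G, sample H, sample J, sample M | the rooftop: sample A, sample B, sample N, sample P]
8. Technician goes back to the basement with sample A.  [the basement: sample A, sample F, sample G, sample H, sample J, sample M | the rooftop: sample B, sample N, sample P]
9. Technician goes to the rooftop with sample G.  [the basement: sample A, sample F, sample H, sample J, sample M | the rooftop: sample B, sample G, sample N, sample P]
10. Technician goes back to the basement alone.  [the basement: sample A, sample F, sample H, sample J, sample M | the rooftop: sample B, sample G, sample N, sample P]
11. Technician goes to the rooftop with sample J.  [the basement: sample A, sample F, sample H, sample M | the rooftop: sample B, sample G, sample J, sample N, sample P]
12. Technician goes back to the basement alone.  [the basement: sample A, sample F, sample H, sample M | the rooftop: sample B, sample G, sample J, sample N, sample P]
13. Technician goes to the rooftop with sample M.  [the basement: sample A, sample F, sample H | the rooftop: sample B, sample G, sample J, sample M, sample N, sample P]
14. Technician goes back to the basement alone.  [the basement: sample A, sample F, sample H | the rooftop: sample B, sample G, sample J, sample M, sample N, sample P]
15. Technician goes to the rooftop with sample F.  [the basement: sample A, sample H | the rooftop: sample B, sample F, sample G, sample J, sample M, sample N, sample P]
16. Technician goes back to the basement alone.  [the basement: sample A, sample H | the rooftop: sample B, sample F, sample G, sample J, sample M, sample N, sample P]
17. Technician goes to the rooftop with sample H.  [the basement: sample A | the rooftop: sample B, sample F, sample G, sample H, sample J, sample M, sample N, sample P]
18. Technician goes back to the basement alone.  [the basement: sample A | the rooftop: sample B, sample F, sample G, sample H, sample J, sample M, sample N, sample P]
19. Technician goes to the rooftop with sample A.  [the basement: — | the rooftop: sample A, sample B, sample F, sample G, sample H, sample J, sample M, sample N, sample P]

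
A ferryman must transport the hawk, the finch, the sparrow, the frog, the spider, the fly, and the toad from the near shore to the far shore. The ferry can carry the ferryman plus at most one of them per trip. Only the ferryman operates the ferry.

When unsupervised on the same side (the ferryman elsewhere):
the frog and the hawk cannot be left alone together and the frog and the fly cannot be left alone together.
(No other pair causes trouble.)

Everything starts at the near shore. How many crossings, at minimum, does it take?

15

Counting alone: the ferryman can take at most 1 across per trip to the far shore, so moving all 7 needs at least 7 loaded trips out, with a return between consecutive ones — at least 13 crossings.
The safety rule pushes this higher. Following every safe sequence of crossings, the most of the 7 that can be at the far shore as the ferry arrives there on crossing 13 is 6 — never all 7.
So no plan with fewer than 15 crossings exists, and this one achieves 15:
1. Ferryman goes to the far shore with the frog.
2. Ferryman goes back to the near shore alone.
3. Ferryman goes to the far shore with the hawk.
4. Ferryman goes back to the near shore with the frog.
5. Ferryman goes to the far shore with the fly.
6. Ferryman goes back to the near shore alone.
7. Ferryman goes to the far shore with the finch.
8. Ferryman goes back to the near shore alone.
9. Ferryman goes to the far shore with the sparrow.
10. Ferryman goes back to the near shore alone.
11. Ferryman goes to the far shore with the spider.
12. Ferryman goes back to the near shore alone.
13. Ferryman goes to the far shore with the toad.
14. Ferryman goes back to the near shore alone.
15. Ferryman goes to the far shore with the frog.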